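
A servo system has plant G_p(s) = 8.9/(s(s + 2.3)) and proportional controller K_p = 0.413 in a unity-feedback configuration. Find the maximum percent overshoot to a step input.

Closed-loop characteristic equation: s² + 2.3s + 3.676 = 0, so ω_n = 1.917 rad/s and ζ = 2.3/(2·1.917) = 0.5998.
%OS = 100·exp(−πζ/√(1−ζ²)) = 100·exp(−π·0.5998/√0.6402) = 9.49%.

9.49%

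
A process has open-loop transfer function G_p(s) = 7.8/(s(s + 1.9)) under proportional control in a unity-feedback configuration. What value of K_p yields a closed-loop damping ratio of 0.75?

K_p = 0.206

Closed-loop characteristic equation: s² + 1.9s + K_p·7.8 = 0.
So ω_n = √(7.8K_p) and 2ζω_n = 1.9, giving ζ = 1.9/(2√(7.8K_p)).
Setting ζ = 0.75: √(7.8K_p) = 1.9/(2·0.75) = 1.267, so K_p = 1.604/7.8 = 0.206.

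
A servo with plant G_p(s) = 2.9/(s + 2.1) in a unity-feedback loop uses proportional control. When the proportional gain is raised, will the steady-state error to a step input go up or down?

e_ss = 1/(1 + K_p·G_p(0)); a larger K_p raises the denominator, so e_ss decreases.

decrease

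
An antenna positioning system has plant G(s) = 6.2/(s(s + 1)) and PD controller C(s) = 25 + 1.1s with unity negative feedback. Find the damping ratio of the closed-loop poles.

Forward path: (25 + 1.1s)·6.2/(s(s+1)). The closed-loop characteristic equation is s² + (1 + 6.2·1.1)s + 6.2·25 = 0.
That is s² + 7.82s + 155 = 0, so ω_n = 12.45 rad/s and ζ = 7.82/(2·12.45) = 0.3141.

ζ = 0.314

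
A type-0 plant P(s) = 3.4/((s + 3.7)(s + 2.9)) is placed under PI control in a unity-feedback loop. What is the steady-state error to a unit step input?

The PI controller's integrator makes the forward path type 1, so e_ss to a step is zero.

0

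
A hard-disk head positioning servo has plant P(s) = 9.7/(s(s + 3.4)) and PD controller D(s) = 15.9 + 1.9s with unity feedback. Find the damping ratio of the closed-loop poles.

ζ = 0.879

Forward path: (15.9 + 1.9s)·9.7/(s(s+3.4)). The closed-loop characteristic equation is s² + (3.4 + 9.7·1.9)s + 9.7·15.9 = 0.
That is s² + 21.83s + 154.2 = 0, so ω_n = 12.42 rad/s and ζ = 21.83/(2·12.42) = 0.8789.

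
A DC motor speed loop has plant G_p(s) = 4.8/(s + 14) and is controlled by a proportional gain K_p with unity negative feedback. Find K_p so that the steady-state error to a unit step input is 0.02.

The loop is type 0, so e_ss(step) = 1/(1 + K_pos) with K_pos = K_p·G_p(0).
G_p(0) = 0.3429. Require 1/(1 + K_p·0.3429) = 0.02, so 1 + 0.3429·K_p = 50.
K_p = (50 − 1)/0.3429 = 143.

K_p = 143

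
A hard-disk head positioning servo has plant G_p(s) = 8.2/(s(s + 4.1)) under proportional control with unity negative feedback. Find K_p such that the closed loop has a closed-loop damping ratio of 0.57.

K_p = 1.58

Closed-loop characteristic equation: s² + 4.1s + K_p·8.2 = 0.
So ω_n = √(8.2K_p) and 2ζω_n = 4.1, giving ζ = 4.1/(2√(8.2K_p)).
Setting ζ = 0.57: √(8.2K_p) = 4.1/(2·0.57) = 3.596, so K_p = 12.93/8.2 = 1.58.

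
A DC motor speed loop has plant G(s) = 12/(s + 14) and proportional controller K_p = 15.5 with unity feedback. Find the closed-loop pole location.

s = -200

Closed-loop transfer function: T(s) = K_p·G(s)/(1 + K_p·G(s)) = 186/(s + 14 + 186) = 186/(s + 200).
The closed-loop pole is at s = −200.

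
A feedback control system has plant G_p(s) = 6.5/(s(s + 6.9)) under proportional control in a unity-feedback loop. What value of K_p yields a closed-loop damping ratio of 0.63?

Closed-loop characteristic equation: s² + 6.9s + K_p·6.5 = 0.
So ω_n = √(6.5K_p) and 2ζω_n = 6.9, giving ζ = 6.9/(2√(6.5K_p)).
Setting ζ = 0.63: √(6.5K_p) = 6.9/(2·0.63) = 5.476, so K_p = 29.99/6.5 = 4.61.

K_p = 4.61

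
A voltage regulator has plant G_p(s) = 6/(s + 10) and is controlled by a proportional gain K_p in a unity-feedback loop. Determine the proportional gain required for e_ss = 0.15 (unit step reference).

K_p = 9.44

For a type-0 loop with proportional control, e_ss = 1/(1 + K_p·G_p(0)).
G_p(0) = 0.6. Require 1/(1 + K_p·0.6) = 0.15, so 1 + 0.6·K_p = 6.667.
K_p = (6.667 − 1)/0.6 = 9.44.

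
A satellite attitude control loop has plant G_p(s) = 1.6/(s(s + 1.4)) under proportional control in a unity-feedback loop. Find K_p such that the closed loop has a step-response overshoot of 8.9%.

K_p = 0.823

From %OS = 100·exp(−πζ/√(1−ζ²)) = 8.9%, ζ = −ln(0.089)/√(π²+ln²(0.089)) = 0.6101.
Characteristic equation s² + 1.4s + 1.6K_p = 0 gives ζ = 1.4/(2√(1.6K_p)).
Setting ζ = 0.6101: √(1.6K_p) = 1.4/(2·0.6101) = 1.147, so K_p = 1.316/1.6 = 0.823.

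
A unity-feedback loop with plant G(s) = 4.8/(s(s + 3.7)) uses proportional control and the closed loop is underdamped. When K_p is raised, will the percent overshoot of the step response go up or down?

increase

Characteristic equation s² + 3.7s + K_p·4.8 = 0: raising K_p raises ω_n while 2ζω_n = 3.7 is fixed, so ζ falls and overshoot grows.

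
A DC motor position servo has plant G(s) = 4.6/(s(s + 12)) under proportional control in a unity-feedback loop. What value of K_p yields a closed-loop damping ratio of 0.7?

Closed-loop characteristic equation: s² + 12s + K_p·4.6 = 0.
So ω_n = √(4.6K_p) and 2ζω_n = 12, giving ζ = 12/(2√(4.6K_p)).
Setting ζ = 0.7: √(4.6K_p) = 12/(2·0.7) = 8.571, so K_p = 73.47/4.6 = 16.

K_p = 16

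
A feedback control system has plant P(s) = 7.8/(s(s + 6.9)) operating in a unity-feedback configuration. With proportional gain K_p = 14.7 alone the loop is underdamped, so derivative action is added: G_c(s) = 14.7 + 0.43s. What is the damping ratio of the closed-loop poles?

ζ = 0.479

Forward path: (14.7 + 0.43s)·7.8/(s(s+6.9)). The closed-loop characteristic equation is s² + (6.9 + 7.8·0.43)s + 7.8·14.7 = 0.
That is s² + 10.25s + 114.7 = 0, so ω_n = 10.71 rad/s and ζ = 10.25/(2·10.71) = 0.4788.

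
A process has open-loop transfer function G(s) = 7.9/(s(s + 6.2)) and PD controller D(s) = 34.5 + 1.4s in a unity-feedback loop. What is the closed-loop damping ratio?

ζ = 0.523

Forward path: (34.5 + 1.4s)·7.9/(s(s+6.2)). The closed-loop characteristic equation is s² + (6.2 + 7.9·1.4)s + 7.9·34.5 = 0.
That is s² + 17.26s + 272.6 = 0, so ω_n = 16.51 rad/s and ζ = 17.26/(2·16.51) = 0.5227.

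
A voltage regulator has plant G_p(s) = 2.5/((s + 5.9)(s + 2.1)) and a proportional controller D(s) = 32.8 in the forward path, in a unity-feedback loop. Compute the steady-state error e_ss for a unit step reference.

0.131

The loop is type 0. Static position error constant K_pos = D(0)·G_p(0) = 32.8·0.2018 = 6.618.
Steady-state error to a unit step: e_ss = 1/(1+K_pos) = 1/7.618 = 0.131.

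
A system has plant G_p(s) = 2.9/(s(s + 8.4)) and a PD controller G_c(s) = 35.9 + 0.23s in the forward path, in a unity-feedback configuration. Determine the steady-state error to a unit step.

The open loop G_c(s)G_p(s) has a pole at the origin (type 1), so the static position error constant is infinite and e_ss = 1/(1+∞) = 0.

0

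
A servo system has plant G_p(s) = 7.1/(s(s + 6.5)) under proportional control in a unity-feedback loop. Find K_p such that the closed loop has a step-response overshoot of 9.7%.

From %OS = 100·exp(−πζ/√(1−ζ²)) = 9.7%, ζ = −ln(0.097)/√(π²+ln²(0.097)) = 0.5962.
Characteristic equation s² + 6.5s + 7.1K_p = 0 gives ζ = 6.5/(2√(7.1K_p)).
Setting ζ = 0.5962: √(7.1K_p) = 6.5/(2·0.5962) = 5.451, so K_p = 29.71/7.1 = 4.19.

K_p = 4.19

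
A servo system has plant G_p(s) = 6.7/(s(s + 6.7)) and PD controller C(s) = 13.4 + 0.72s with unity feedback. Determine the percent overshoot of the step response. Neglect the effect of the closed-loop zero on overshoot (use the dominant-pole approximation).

Forward path: (13.4 + 0.72s)·6.7/(s(s+6.7)). The closed-loop characteristic equation is s² + (6.7 + 6.7·0.72)s + 6.7·13.4 = 0.
That is s² + 11.52s + 89.78 = 0, so ω_n = 9.475 rad/s and ζ = 11.52/(2·9.475) = 0.6081.
%OS = 100·exp(−πζ/√(1−ζ²)) = 9.01%.

9.01%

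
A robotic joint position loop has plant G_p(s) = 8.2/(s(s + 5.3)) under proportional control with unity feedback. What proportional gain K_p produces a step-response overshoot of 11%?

From %OS = 100·exp(−πζ/√(1−ζ²)) = 11%, ζ = −ln(0.11)/√(π²+ln²(0.11)) = 0.5749.
Characteristic equation s² + 5.3s + 8.2K_p = 0 gives ζ = 5.3/(2√(8.2K_p)).
Setting ζ = 0.5749: √(8.2K_p) = 5.3/(2·0.5749) = 4.61, so K_p = 21.25/8.2 = 2.59.

K_p = 2.59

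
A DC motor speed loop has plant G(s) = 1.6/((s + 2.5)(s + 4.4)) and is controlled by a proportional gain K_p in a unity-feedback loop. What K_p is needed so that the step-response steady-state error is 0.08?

K_p = 79.1

The loop is type 0, so e_ss(step) = 1/(1 + K_pos) with K_pos = K_p·G(0).
G(0) = 0.1455. Require 1/(1 + K_p·0.1455) = 0.08, so 1 + 0.1455·K_p = 12.5.
K_p = (12.5 − 1)/0.1455 = 79.1.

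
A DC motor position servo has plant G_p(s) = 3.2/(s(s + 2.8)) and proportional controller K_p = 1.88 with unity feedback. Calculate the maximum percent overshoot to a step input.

Closed-loop characteristic equation: s² + 2.8s + 6.016 = 0, so ω_n = 2.453 rad/s and ζ = 2.8/(2·2.453) = 0.5708.
%OS = 100·exp(−πζ/√(1−ζ²)) = 100·exp(−π·0.5708/√0.6742) = 11.3%.

11.3%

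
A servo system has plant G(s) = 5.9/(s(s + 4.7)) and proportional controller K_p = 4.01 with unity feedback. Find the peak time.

T_p = 0.738 s

The closed-loop denominator s² + 4.7s + 23.66 gives ω_n = √23.66 = 4.864 and ζ = 4.7/(2ω_n) = 0.4831.
Damped frequency ω_d = ω_n√(1−ζ²) = 4.259 rad/s, so peak time T_p = π/ω_d = 0.738 s.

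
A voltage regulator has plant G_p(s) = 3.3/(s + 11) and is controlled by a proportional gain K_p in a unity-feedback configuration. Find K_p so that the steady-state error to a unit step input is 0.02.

Steady-state error for a unit step on this type-0 loop is 1/(1 + K_p·G_p(0)).
G_p(0) = 0.3. Require 1/(1 + K_p·0.3) = 0.02, so 1 + 0.3·K_p = 50.
K_p = (50 − 1)/0.3 = 163.

K_p = 163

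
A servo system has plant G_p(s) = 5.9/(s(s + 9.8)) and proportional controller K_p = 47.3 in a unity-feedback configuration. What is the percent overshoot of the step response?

The closed-loop denominator s² + 9.8s + 279.1 gives ω_n = √279.1 = 16.71 and ζ = 9.8/(2ω_n) = 0.2933.
%OS = 100·exp(−πζ/√(1−ζ²)) = 100·exp(−π·0.2933/√0.914) = 38.1%.

38.1%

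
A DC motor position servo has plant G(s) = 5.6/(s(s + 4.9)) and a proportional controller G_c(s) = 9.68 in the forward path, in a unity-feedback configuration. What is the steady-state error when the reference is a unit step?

The open loop G_c(s)G(s) has a pole at the origin (type 1), so the static position error constant is infinite and e_ss = 1/(1+∞) = 0.

0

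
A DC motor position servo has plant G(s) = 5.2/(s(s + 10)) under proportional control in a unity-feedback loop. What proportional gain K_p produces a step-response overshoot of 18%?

K_p = 20.9

From %OS = 100·exp(−πζ/√(1−ζ²)) = 18%, ζ = −ln(0.18)/√(π²+ln²(0.18)) = 0.4791.
Characteristic equation s² + 10s + 5.2K_p = 0 gives ζ = 10/(2√(5.2K_p)).
Setting ζ = 0.4791: √(5.2K_p) = 10/(2·0.4791) = 10.44, so K_p = 108.9/5.2 = 20.9.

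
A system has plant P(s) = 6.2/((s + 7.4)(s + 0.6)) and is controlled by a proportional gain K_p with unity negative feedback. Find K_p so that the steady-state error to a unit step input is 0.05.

K_p = 13.6

Steady-state error for a unit step on this type-0 loop is 1/(1 + K_p·P(0)).
P(0) = 1.396. Require 1/(1 + K_p·1.396) = 0.05, so 1 + 1.396·K_p = 20.
K_p = (20 − 1)/1.396 = 13.6.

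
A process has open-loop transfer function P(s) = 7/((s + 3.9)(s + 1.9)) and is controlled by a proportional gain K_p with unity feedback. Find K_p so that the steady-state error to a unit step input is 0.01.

K_p = 105

For a type-0 loop with proportional control, e_ss = 1/(1 + K_p·P(0)).
P(0) = 0.9447. Require 1/(1 + K_p·0.9447) = 0.01, so 1 + 0.9447·K_p = 100.
K_p = (100 − 1)/0.9447 = 105.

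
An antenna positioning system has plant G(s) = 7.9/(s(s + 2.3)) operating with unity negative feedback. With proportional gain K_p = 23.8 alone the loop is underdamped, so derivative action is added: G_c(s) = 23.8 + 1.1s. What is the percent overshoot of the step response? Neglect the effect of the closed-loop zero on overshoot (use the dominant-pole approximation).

Forward path: (23.8 + 1.1s)·7.9/(s(s+2.3)). The closed-loop characteristic equation is s² + (2.3 + 7.9·1.1)s + 7.9·23.8 = 0.
That is s² + 10.99s + 188 = 0, so ω_n = 13.71 rad/s and ζ = 10.99/(2·13.71) = 0.4007.
%OS = 100·exp(−πζ/√(1−ζ²)) = 25.3%.

25.3%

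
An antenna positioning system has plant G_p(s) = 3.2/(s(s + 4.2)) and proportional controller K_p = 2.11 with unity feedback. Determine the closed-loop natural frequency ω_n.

ω_n = 2.6 rad/s

1 + K_p·G_p(s) = 0 gives s² + 4.2s + 6.752 = 0.
So ω_n² = 6.752 ⇒ ω_n = 2.598 rad/s, and ζ = 4.2/(2ω_n) = 0.808.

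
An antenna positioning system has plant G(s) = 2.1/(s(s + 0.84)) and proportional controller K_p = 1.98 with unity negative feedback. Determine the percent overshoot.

Closed-loop characteristic equation: s² + 0.84s + 4.158 = 0, so ω_n = 2.039 rad/s and ζ = 0.84/(2·2.039) = 0.206.
%OS = 100·exp(−πζ/√(1−ζ²)) = 100·exp(−π·0.206/√0.9576) = 51.6%.

51.6%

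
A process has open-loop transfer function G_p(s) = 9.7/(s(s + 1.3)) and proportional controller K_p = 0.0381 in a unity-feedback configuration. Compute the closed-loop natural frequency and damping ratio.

1 + K_p·G_p(s) = 0 gives s² + 1.3s + 0.3696 = 0.
So ω_n² = 0.3696 ⇒ ω_n = 0.6079 rad/s, and ζ = 1.3/(2ω_n) = 1.07.

ω_n = 0.608 rad/s, ζ = 1.07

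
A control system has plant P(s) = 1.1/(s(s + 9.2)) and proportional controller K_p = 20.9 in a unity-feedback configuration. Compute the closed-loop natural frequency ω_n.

1 + K_p·P(s) = 0 gives s² + 9.2s + 22.99 = 0.
So ω_n² = 22.99 ⇒ ω_n = 4.795 rad/s, and ζ = 9.2/(2ω_n) = 0.959.

ω_n = 4.79 rad/s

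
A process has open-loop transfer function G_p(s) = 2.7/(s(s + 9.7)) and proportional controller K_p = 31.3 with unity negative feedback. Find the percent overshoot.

14.2%

Closed-loop characteristic equation: s² + 9.7s + 84.51 = 0, so ω_n = 9.193 rad/s and ζ = 9.7/(2·9.193) = 0.5276.
%OS = 100·exp(−πζ/√(1−ζ²)) = 100·exp(−π·0.5276/√0.7217) = 14.2%.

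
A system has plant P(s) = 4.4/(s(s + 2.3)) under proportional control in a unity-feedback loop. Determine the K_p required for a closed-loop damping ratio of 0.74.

K_p = 0.549

Closed-loop characteristic equation: s² + 2.3s + K_p·4.4 = 0.
So ω_n = √(4.4K_p) and 2ζω_n = 2.3, giving ζ = 2.3/(2√(4.4K_p)).
Setting ζ = 0.74: √(4.4K_p) = 2.3/(2·0.74) = 1.554, so K_p = 2.415/4.4 = 0.549.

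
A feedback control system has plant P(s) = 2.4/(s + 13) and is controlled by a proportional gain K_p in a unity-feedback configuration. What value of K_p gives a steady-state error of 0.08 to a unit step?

The loop is type 0, so e_ss(step) = 1/(1 + K_pos) with K_pos = K_p·P(0).
P(0) = 0.1846. Require 1/(1 + K_p·0.1846) = 0.08, so 1 + 0.1846·K_p = 12.5.
K_p = (12.5 − 1)/0.1846 = 62.3.

K_p = 62.3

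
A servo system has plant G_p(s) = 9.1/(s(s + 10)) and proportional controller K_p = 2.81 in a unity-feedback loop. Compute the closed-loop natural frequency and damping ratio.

ω_n = 5.06 rad/s, ζ = 0.989

The closed-loop denominator is s(s+10) + 2.81·9.1 = s² + 10s + 25.57.
So ω_n² = 25.57 ⇒ ω_n = 5.057 rad/s, and ζ = 10/(2ω_n) = 0.989.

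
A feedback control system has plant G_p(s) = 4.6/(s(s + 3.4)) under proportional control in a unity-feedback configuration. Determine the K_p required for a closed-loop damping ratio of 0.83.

Closed-loop characteristic equation: s² + 3.4s + K_p·4.6 = 0.
So ω_n = √(4.6K_p) and 2ζω_n = 3.4, giving ζ = 3.4/(2√(4.6K_p)).
Setting ζ = 0.83: √(4.6K_p) = 3.4/(2·0.83) = 2.048, so K_p = 4.195/4.6 = 0.912.

K_p = 0.912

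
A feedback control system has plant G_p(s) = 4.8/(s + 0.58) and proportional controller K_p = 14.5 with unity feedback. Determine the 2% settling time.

T_s ≈ 0.057 s

Closed-loop transfer function: T(s) = K_p·G_p(s)/(1 + K_p·G_p(s)) = 69.6/(s + 0.58 + 69.6) = 69.6/(s + 70.18).
Time constant τ = 1/70.18 = 0.01425 s, so the 2% settling time is about 4τ = 0.057 s.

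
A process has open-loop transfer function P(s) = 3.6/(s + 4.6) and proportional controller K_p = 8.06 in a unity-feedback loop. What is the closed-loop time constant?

Closed-loop transfer function: T(s) = K_p·P(s)/(1 + K_p·P(s)) = 29.02/(s + 4.6 + 29.02) = 29.02/(s + 33.62).
Time constant τ = 1/33.62 = 0.0297 s.

τ = 0.0297 s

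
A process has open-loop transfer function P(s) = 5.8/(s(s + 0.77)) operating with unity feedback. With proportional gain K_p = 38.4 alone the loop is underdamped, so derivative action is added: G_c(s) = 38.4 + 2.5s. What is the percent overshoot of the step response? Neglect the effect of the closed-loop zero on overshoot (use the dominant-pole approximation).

Forward path: (38.4 + 2.5s)·5.8/(s(s+0.77)). The closed-loop characteristic equation is s² + (0.77 + 5.8·2.5)s + 5.8·38.4 = 0.
That is s² + 15.27s + 222.7 = 0, so ω_n = 14.92 rad/s and ζ = 15.27/(2·14.92) = 0.5116.
%OS = 100·exp(−πζ/√(1−ζ²)) = 15.4%.

15.4%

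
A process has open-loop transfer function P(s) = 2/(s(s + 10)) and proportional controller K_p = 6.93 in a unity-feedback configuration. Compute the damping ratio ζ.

ζ = 1.34

With unity feedback the closed-loop characteristic equation is s² + 10s + 6.93·2 = s² + 10s + 13.86 = 0.
So ω_n² = 13.86 ⇒ ω_n = 3.723 rad/s, and ζ = 10/(2ω_n) = 1.34.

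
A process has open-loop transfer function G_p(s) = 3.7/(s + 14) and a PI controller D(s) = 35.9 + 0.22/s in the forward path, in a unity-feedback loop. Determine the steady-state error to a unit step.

The open loop D(s)G_p(s) has a pole at the origin (type 1), so the static position error constant is infinite and e_ss = 1/(1+∞) = 0.

0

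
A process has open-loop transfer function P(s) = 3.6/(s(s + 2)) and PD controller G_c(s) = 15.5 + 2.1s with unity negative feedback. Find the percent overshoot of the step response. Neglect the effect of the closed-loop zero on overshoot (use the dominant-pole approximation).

Forward path: (15.5 + 2.1s)·3.6/(s(s+2)). The closed-loop characteristic equation is s² + (2 + 3.6·2.1)s + 3.6·15.5 = 0.
That is s² + 9.56s + 55.8 = 0, so ω_n = 7.47 rad/s and ζ = 9.56/(2·7.47) = 0.6399.
%OS = 100·exp(−πζ/√(1−ζ²)) = 7.31%.

7.31%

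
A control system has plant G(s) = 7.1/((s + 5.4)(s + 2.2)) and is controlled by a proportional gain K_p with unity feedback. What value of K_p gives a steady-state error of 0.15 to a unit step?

K_p = 9.48

For a type-0 loop with proportional control, e_ss = 1/(1 + K_p·G(0)).
G(0) = 0.5976. Require 1/(1 + K_p·0.5976) = 0.15, so 1 + 0.5976·K_p = 6.667.
K_p = (6.667 − 1)/0.5976 = 9.48.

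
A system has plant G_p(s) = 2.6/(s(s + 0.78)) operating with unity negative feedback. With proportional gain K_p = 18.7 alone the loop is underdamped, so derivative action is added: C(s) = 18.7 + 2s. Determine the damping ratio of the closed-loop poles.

Forward path: (18.7 + 2s)·2.6/(s(s+0.78)). The closed-loop characteristic equation is s² + (0.78 + 2.6·2)s + 2.6·18.7 = 0.
That is s² + 5.98s + 48.62 = 0, so ω_n = 6.973 rad/s and ζ = 5.98/(2·6.973) = 0.4288.

ζ = 0.429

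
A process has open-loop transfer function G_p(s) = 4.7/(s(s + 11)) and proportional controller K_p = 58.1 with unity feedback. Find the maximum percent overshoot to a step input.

33%

Closed-loop characteristic equation: s² + 11s + 273.1 = 0, so ω_n = 16.52 rad/s and ζ = 11/(2·16.52) = 0.3328.
%OS = 100·exp(−πζ/√(1−ζ²)) = 100·exp(−π·0.3328/√0.8892) = 33%.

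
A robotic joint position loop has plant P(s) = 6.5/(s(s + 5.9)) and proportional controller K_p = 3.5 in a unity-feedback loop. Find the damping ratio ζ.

1 + K_p·P(s) = 0 gives s² + 5.9s + 22.75 = 0.
So ω_n² = 22.75 ⇒ ω_n = 4.77 rad/s, and ζ = 5.9/(2ω_n) = 0.618.

ζ = 0.618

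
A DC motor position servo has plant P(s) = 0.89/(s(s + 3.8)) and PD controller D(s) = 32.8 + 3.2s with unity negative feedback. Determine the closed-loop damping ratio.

ζ = 0.615

Forward path: (32.8 + 3.2s)·0.89/(s(s+3.8)). The closed-loop characteristic equation is s² + (3.8 + 0.89·3.2)s + 0.89·32.8 = 0.
That is s² + 6.648s + 29.19 = 0, so ω_n = 5.403 rad/s and ζ = 6.648/(2·5.403) = 0.6152.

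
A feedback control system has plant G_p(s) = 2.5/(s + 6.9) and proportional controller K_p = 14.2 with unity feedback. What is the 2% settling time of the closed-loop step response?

T_s ≈ 0.0943 s

Closed-loop transfer function: T(s) = K_p·G_p(s)/(1 + K_p·G_p(s)) = 35.5/(s + 6.9 + 35.5) = 35.5/(s + 42.4).
Time constant τ = 1/42.4 = 0.02358 s, so the 2% settling time is about 4τ = 0.0943 s.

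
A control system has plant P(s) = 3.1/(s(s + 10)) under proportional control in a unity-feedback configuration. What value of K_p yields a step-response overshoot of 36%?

K_p = 84.3

From %OS = 100·exp(−πζ/√(1−ζ²)) = 36%, ζ = −ln(0.36)/√(π²+ln²(0.36)) = 0.3093.
Characteristic equation s² + 10s + 3.1K_p = 0 gives ζ = 10/(2√(3.1K_p)).
Setting ζ = 0.3093: √(3.1K_p) = 10/(2·0.3093) = 16.17, so K_p = 261.4/3.1 = 84.3.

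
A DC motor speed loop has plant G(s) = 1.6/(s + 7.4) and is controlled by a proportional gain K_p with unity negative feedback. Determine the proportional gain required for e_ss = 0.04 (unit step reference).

The loop is type 0, so e_ss(step) = 1/(1 + K_pos) with K_pos = K_p·G(0).
G(0) = 0.2162. Require 1/(1 + K_p·0.2162) = 0.04, so 1 + 0.2162·K_p = 25.
K_p = (25 − 1)/0.2162 = 111.

K_p = 111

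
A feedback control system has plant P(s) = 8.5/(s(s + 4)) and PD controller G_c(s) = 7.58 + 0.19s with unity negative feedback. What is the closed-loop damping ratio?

Forward path: (7.58 + 0.19s)·8.5/(s(s+4)). The closed-loop characteristic equation is s² + (4 + 8.5·0.19)s + 8.5·7.58 = 0.
That is s² + 5.615s + 64.43 = 0, so ω_n = 8.027 rad/s and ζ = 5.615/(2·8.027) = 0.3498.

ζ = 0.35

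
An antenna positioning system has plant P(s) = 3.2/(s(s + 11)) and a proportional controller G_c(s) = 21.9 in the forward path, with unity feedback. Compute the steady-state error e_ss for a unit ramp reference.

The loop has one pole at the origin (type 1). Velocity error constant K_v = lim_{s→0} s·G_c(s)P(s) = 21.9·3.2/11 = 6.371.
Steady-state error to a unit ramp: e_ss = 1/K_v = 0.157.

0.157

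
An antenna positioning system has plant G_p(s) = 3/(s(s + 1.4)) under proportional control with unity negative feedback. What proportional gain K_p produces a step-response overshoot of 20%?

K_p = 0.786

From %OS = 100·exp(−πζ/√(1−ζ²)) = 20%, ζ = −ln(0.2)/√(π²+ln²(0.2)) = 0.4559.
Characteristic equation s² + 1.4s + 3K_p = 0 gives ζ = 1.4/(2√(3K_p)).
Setting ζ = 0.4559: √(3K_p) = 1.4/(2·0.4559) = 1.535, so K_p = 2.357/3 = 0.786.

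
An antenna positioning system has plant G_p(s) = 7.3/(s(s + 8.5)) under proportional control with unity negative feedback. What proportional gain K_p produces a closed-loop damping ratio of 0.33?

Closed-loop characteristic equation: s² + 8.5s + K_p·7.3 = 0.
So ω_n = √(7.3K_p) and 2ζω_n = 8.5, giving ζ = 8.5/(2√(7.3K_p)).
Setting ζ = 0.33: √(7.3K_p) = 8.5/(2·0.33) = 12.88, so K_p = 165.9/7.3 = 22.7.

K_p = 22.7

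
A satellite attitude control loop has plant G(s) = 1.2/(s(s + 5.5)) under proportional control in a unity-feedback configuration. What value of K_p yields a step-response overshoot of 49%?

K_p = 129

From %OS = 100·exp(−πζ/√(1−ζ²)) = 49%, ζ = −ln(0.49)/√(π²+ln²(0.49)) = 0.2214.
Characteristic equation s² + 5.5s + 1.2K_p = 0 gives ζ = 5.5/(2√(1.2K_p)).
Setting ζ = 0.2214: √(1.2K_p) = 5.5/(2·0.2214) = 12.42, so K_p = 154.2/1.2 = 129.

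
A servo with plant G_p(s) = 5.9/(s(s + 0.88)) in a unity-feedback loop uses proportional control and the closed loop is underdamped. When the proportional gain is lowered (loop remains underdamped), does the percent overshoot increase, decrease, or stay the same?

decrease

ζ = 0.88/(2√(5.9K_p)) rises as K_p falls; higher damping means less overshoot.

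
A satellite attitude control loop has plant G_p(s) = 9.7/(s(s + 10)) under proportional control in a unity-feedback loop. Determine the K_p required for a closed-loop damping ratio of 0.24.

Closed-loop characteristic equation: s² + 10s + K_p·9.7 = 0.
So ω_n = √(9.7K_p) and 2ζω_n = 10, giving ζ = 10/(2√(9.7K_p)).
Setting ζ = 0.24: √(9.7K_p) = 10/(2·0.24) = 20.83, so K_p = 434/9.7 = 44.7.

K_p = 44.7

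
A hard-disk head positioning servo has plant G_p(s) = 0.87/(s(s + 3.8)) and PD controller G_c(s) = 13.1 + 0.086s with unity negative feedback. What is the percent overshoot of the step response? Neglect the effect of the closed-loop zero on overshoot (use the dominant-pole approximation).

Forward path: (13.1 + 0.086s)·0.87/(s(s+3.8)). The closed-loop characteristic equation is s² + (3.8 + 0.87·0.086)s + 0.87·13.1 = 0.
That is s² + 3.875s + 11.4 = 0, so ω_n = 3.376 rad/s and ζ = 3.875/(2·3.376) = 0.5739.
%OS = 100·exp(−πζ/√(1−ζ²)) = 11.1%.

11.1%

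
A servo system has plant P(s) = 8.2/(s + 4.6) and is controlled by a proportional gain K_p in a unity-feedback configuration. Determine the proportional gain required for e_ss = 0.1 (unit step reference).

K_p = 5.05

Steady-state error for a unit step on this type-0 loop is 1/(1 + K_p·P(0)).
P(0) = 1.783. Require 1/(1 + K_p·1.783) = 0.1, so 1 + 1.783·K_p = 10.
K_p = (10 − 1)/1.783 = 5.05.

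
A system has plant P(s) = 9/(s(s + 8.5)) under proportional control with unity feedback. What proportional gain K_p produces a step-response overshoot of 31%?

From %OS = 100·exp(−πζ/√(1−ζ²)) = 31%, ζ = −ln(0.31)/√(π²+ln²(0.31)) = 0.3493.
Characteristic equation s² + 8.5s + 9K_p = 0 gives ζ = 8.5/(2√(9K_p)).
Setting ζ = 0.3493: √(9K_p) = 8.5/(2·0.3493) = 12.17, so K_p = 148/9 = 16.4.

K_p = 16.4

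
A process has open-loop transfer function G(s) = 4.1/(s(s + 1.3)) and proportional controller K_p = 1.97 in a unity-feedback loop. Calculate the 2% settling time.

T_s ≈ 6.15 s

The closed-loop denominator s² + 1.3s + 8.077 gives ω_n = √8.077 = 2.842 and ζ = 1.3/(2ω_n) = 0.2287.
2% settling time T_s ≈ 4/(ζω_n) = 4/0.65 = 6.15 s.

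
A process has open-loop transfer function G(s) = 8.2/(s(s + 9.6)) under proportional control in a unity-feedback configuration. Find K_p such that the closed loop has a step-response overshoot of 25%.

From %OS = 100·exp(−πζ/√(1−ζ²)) = 25%, ζ = −ln(0.25)/√(π²+ln²(0.25)) = 0.4037.
Characteristic equation s² + 9.6s + 8.2K_p = 0 gives ζ = 9.6/(2√(8.2K_p)).
Setting ζ = 0.4037: √(8.2K_p) = 9.6/(2·0.4037) = 11.89, so K_p = 141.4/8.2 = 17.2.

K_p = 17.2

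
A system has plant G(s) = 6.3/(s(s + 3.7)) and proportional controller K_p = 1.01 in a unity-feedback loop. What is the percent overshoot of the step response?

3.37%

From 1 + K_pG(s) = 0: s² + 3.7s + 6.363 = 0 ⇒ ω_n = 2.522, ζ = 0.7334.
%OS = 100·exp(−πζ/√(1−ζ²)) = 100·exp(−π·0.7334/√0.4621) = 3.37%.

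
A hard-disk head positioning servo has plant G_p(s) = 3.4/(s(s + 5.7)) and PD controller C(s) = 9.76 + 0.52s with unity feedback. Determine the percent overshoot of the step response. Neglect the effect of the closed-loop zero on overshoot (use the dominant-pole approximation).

Forward path: (9.76 + 0.52s)·3.4/(s(s+5.7)). The closed-loop characteristic equation is s² + (5.7 + 3.4·0.52)s + 3.4·9.76 = 0.
That is s² + 7.468s + 33.18 = 0, so ω_n = 5.761 rad/s and ζ = 7.468/(2·5.761) = 0.6482.
%OS = 100·exp(−πζ/√(1−ζ²)) = 6.9%.

6.9%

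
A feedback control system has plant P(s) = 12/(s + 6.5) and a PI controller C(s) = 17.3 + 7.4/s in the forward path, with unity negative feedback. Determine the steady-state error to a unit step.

0

The open loop C(s)P(s) has a pole at the origin (type 1), so the static position error constant is infinite and e_ss = 1/(1+∞) = 0.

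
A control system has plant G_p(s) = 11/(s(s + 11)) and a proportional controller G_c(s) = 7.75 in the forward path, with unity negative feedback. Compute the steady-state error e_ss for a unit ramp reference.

0.129

The loop has one pole at the origin (type 1). Velocity error constant K_v = lim_{s→0} s·G_c(s)G_p(s) = 7.75·11/11 = 7.75.
Steady-state error to a unit ramp: e_ss = 1/K_v = 0.129.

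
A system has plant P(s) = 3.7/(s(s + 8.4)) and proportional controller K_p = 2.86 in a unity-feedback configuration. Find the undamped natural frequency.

1 + K_p·P(s) = 0 gives s² + 8.4s + 10.58 = 0.
Matching s² + 2ζω_n s + ω_n²: ω_n = √10.58 = 3.253 rad/s and 2ζω_n = 8.4, so ζ = 8.4/(2·3.253) = 1.29.

ω_n = 3.25 rad/s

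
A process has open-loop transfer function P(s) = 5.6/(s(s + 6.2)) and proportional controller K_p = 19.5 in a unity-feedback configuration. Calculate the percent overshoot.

The closed-loop denominator s² + 6.2s + 109.2 gives ω_n = √109.2 = 10.45 and ζ = 6.2/(2ω_n) = 0.2967.
%OS = 100·exp(−πζ/√(1−ζ²)) = 100·exp(−π·0.2967/√0.912) = 37.7%.

37.7%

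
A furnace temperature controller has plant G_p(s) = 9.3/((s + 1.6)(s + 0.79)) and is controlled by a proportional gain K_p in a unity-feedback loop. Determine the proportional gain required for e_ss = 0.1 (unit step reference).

The loop is type 0, so e_ss(step) = 1/(1 + K_pos) with K_pos = K_p·G_p(0).
G_p(0) = 7.358. Require 1/(1 + K_p·7.358) = 0.1, so 1 + 7.358·K_p = 10.
K_p = (10 − 1)/7.358 = 1.22.

K_p = 1.22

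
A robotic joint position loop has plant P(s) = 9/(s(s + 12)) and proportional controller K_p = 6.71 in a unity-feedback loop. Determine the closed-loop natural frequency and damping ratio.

The closed-loop denominator is s(s+12) + 6.71·9 = s² + 12s + 60.39.
Matching s² + 2ζω_n s + ω_n²: ω_n = √60.39 = 7.771 rad/s and 2ζω_n = 12, so ζ = 12/(2·7.771) = 0.772.

ω_n = 7.77 rad/s, ζ = 0.772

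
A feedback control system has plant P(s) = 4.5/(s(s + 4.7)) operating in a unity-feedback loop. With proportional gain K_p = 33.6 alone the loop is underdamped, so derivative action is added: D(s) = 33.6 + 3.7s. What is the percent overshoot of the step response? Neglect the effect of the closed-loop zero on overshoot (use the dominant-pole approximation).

0.411%

Forward path: (33.6 + 3.7s)·4.5/(s(s+4.7)). The closed-loop characteristic equation is s² + (4.7 + 4.5·3.7)s + 4.5·33.6 = 0.
That is s² + 21.35s + 151.2 = 0, so ω_n = 12.3 rad/s and ζ = 21.35/(2·12.3) = 0.8681.
%OS = 100·exp(−πζ/√(1−ζ²)) = 0.411%.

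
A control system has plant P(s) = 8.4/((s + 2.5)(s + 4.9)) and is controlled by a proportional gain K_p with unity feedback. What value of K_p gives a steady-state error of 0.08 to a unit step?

The loop is type 0, so e_ss(step) = 1/(1 + K_pos) with K_pos = K_p·P(0).
P(0) = 0.6857. Require 1/(1 + K_p·0.6857) = 0.08, so 1 + 0.6857·K_p = 12.5.
K_p = (12.5 − 1)/0.6857 = 16.8.

K_p = 16.8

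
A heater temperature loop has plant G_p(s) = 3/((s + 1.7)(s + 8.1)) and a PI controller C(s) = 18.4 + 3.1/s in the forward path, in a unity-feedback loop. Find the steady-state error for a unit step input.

The open loop C(s)G_p(s) has a pole at the origin (type 1), so the static position error constant is infinite and e_ss = 1/(1+∞) = 0.

0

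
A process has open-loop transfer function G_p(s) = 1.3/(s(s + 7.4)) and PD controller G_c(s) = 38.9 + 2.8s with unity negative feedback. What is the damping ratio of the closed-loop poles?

Forward path: (38.9 + 2.8s)·1.3/(s(s+7.4)). The closed-loop characteristic equation is s² + (7.4 + 1.3·2.8)s + 1.3·38.9 = 0.
That is s² + 11.04s + 50.57 = 0, so ω_n = 7.111 rad/s and ζ = 11.04/(2·7.111) = 0.7762.

ζ = 0.776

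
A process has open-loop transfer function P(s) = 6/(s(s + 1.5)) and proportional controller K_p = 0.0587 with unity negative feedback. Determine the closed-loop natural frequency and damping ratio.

ω_n = 0.593 rad/s, ζ = 1.26

The closed-loop denominator is s(s+1.5) + 0.0587·6 = s² + 1.5s + 0.3522.
Matching s² + 2ζω_n s + ω_n²: ω_n = √0.3522 = 0.5935 rad/s and 2ζω_n = 1.5, so ζ = 1.5/(2·0.5935) = 1.26.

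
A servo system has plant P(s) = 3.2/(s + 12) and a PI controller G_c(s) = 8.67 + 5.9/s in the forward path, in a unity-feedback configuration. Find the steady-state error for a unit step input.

The open loop G_c(s)P(s) has a pole at the origin (type 1), so the static position error constant is infinite and e_ss = 1/(1+∞) = 0.

0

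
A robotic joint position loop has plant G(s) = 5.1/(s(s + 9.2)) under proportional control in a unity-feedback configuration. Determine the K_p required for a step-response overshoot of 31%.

From %OS = 100·exp(−πζ/√(1−ζ²)) = 31%, ζ = −ln(0.31)/√(π²+ln²(0.31)) = 0.3493.
Characteristic equation s² + 9.2s + 5.1K_p = 0 gives ζ = 9.2/(2√(5.1K_p)).
Setting ζ = 0.3493: √(5.1K_p) = 9.2/(2·0.3493) = 13.17, so K_p = 173.4/5.1 = 34.

K_p = 34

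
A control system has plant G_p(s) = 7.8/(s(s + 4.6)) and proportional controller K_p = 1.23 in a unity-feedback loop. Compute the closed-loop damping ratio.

ζ = 0.743

The closed-loop denominator is s(s+4.6) + 1.23·7.8 = s² + 4.6s + 9.594.
So ω_n² = 9.594 ⇒ ω_n = 3.097 rad/s, and ζ = 4.6/(2ω_n) = 0.743.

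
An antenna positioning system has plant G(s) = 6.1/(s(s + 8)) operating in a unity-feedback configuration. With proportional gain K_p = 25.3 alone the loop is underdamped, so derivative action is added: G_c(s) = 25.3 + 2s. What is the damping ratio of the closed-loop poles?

Forward path: (25.3 + 2s)·6.1/(s(s+8)). The closed-loop characteristic equation is s² + (8 + 6.1·2)s + 6.1·25.3 = 0.
That is s² + 20.2s + 154.3 = 0, so ω_n = 12.42 rad/s and ζ = 20.2/(2·12.42) = 0.813.

ζ = 0.813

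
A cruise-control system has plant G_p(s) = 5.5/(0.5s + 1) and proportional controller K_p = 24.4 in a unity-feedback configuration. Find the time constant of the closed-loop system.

τ = 0.0037 s

Closed loop: T(s) = K_p·G_p/(1+K_p·G_p) = 134.2/(0.5s + 1 + 134.2), with pole at s = −(1 + 134.2)/0.5 = −270.4.
Closed-loop time constant τ = 1/270.4 = 0.0037 s.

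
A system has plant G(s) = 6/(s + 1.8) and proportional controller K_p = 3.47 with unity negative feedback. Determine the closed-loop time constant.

τ = 0.0442 s

Closed-loop transfer function: T(s) = K_p·G(s)/(1 + K_p·G(s)) = 20.82/(s + 1.8 + 20.82) = 20.82/(s + 22.62).
Time constant τ = 1/22.62 = 0.0442 s.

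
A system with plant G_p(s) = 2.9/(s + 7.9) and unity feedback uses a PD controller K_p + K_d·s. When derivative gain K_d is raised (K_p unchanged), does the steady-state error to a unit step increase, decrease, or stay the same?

At s = 0 the derivative term contributes nothing: C(0) = K_p regardless of K_d, so K_pos = K_p·G_p(0) and e_ss are unchanged.

unchanged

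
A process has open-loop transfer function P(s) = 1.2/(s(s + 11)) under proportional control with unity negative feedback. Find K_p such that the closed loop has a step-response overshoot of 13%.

K_p = 85

From %OS = 100·exp(−πζ/√(1−ζ²)) = 13%, ζ = −ln(0.13)/√(π²+ln²(0.13)) = 0.5446.
Characteristic equation s² + 11s + 1.2K_p = 0 gives ζ = 11/(2√(1.2K_p)).
Setting ζ = 0.5446: √(1.2K_p) = 11/(2·0.5446) = 10.1, so K_p = 102/1.2 = 85.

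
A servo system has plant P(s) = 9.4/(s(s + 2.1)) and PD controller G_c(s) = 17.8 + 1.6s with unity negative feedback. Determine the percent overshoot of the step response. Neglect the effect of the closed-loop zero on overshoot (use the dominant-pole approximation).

Forward path: (17.8 + 1.6s)·9.4/(s(s+2.1)). The closed-loop characteristic equation is s² + (2.1 + 9.4·1.6)s + 9.4·17.8 = 0.
That is s² + 17.14s + 167.3 = 0, so ω_n = 12.94 rad/s and ζ = 17.14/(2·12.94) = 0.6625.
%OS = 100·exp(−πζ/√(1−ζ²)) = 6.21%.

6.21%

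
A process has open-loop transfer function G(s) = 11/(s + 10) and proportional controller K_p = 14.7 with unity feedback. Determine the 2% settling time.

T_s ≈ 0.0233 s

Closed-loop transfer function: T(s) = K_p·G(s)/(1 + K_p·G(s)) = 161.7/(s + 10 + 161.7) = 161.7/(s + 171.7).
Time constant τ = 1/171.7 = 0.005824 s, so the 2% settling time is about 4τ = 0.0233 s.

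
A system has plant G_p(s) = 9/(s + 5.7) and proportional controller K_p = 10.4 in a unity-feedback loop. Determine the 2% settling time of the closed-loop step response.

T_s ≈ 0.0403 s

Closed-loop transfer function: T(s) = K_p·G_p(s)/(1 + K_p·G_p(s)) = 93.6/(s + 5.7 + 93.6) = 93.6/(s + 99.3).
Time constant τ = 1/99.3 = 0.01007 s, so the 2% settling time is about 4τ = 0.0403 s.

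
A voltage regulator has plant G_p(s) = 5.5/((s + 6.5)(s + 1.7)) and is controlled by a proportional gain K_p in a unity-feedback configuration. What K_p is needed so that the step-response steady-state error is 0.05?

K_p = 38.2

Steady-state error for a unit step on this type-0 loop is 1/(1 + K_p·G_p(0)).
G_p(0) = 0.4977. Require 1/(1 + K_p·0.4977) = 0.05, so 1 + 0.4977·K_p = 20.
K_p = (20 − 1)/0.4977 = 38.2.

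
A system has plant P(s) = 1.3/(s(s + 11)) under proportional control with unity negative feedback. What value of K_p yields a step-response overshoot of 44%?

K_p = 364

From %OS = 100·exp(−πζ/√(1−ζ²)) = 44%, ζ = −ln(0.44)/√(π²+ln²(0.44)) = 0.2528.
Characteristic equation s² + 11s + 1.3K_p = 0 gives ζ = 11/(2√(1.3K_p)).
Setting ζ = 0.2528: √(1.3K_p) = 11/(2·0.2528) = 21.75, so K_p = 473.2/1.3 = 364.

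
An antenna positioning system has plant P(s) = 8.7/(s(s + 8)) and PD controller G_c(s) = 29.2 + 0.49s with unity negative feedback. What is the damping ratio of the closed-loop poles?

ζ = 0.385

Forward path: (29.2 + 0.49s)·8.7/(s(s+8)). The closed-loop characteristic equation is s² + (8 + 8.7·0.49)s + 8.7·29.2 = 0.
That is s² + 12.26s + 254 = 0, so ω_n = 15.94 rad/s and ζ = 12.26/(2·15.94) = 0.3847.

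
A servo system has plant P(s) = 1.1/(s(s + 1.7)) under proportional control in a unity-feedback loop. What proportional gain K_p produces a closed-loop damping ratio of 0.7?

K_p = 1.34

Closed-loop characteristic equation: s² + 1.7s + K_p·1.1 = 0.
So ω_n = √(1.1K_p) and 2ζω_n = 1.7, giving ζ = 1.7/(2√(1.1K_p)).
Setting ζ = 0.7: √(1.1K_p) = 1.7/(2·0.7) = 1.214, so K_p = 1.474/1.1 = 1.34.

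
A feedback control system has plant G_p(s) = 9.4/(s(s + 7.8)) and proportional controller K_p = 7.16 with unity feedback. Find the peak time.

T_p = 0.435 s

Closed-loop characteristic equation: s² + 7.8s + 67.3 = 0, so ω_n = 8.204 rad/s and ζ = 7.8/(2·8.204) = 0.4754.
Damped frequency ω_d = ω_n√(1−ζ²) = 7.218 rad/s, so peak time T_p = π/ω_d = 0.435 s.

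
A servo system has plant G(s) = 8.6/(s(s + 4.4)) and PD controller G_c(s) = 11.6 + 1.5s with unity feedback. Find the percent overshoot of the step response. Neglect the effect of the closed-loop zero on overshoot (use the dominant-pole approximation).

Forward path: (11.6 + 1.5s)·8.6/(s(s+4.4)). The closed-loop characteristic equation is s² + (4.4 + 8.6·1.5)s + 8.6·11.6 = 0.
That is s² + 17.3s + 99.76 = 0, so ω_n = 9.988 rad/s and ζ = 17.3/(2·9.988) = 0.866.
%OS = 100·exp(−πζ/√(1−ζ²)) = 0.433%.

0.433%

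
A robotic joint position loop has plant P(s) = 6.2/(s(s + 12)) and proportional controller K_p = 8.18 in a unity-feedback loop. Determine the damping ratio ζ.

ζ = 0.843

The closed-loop denominator is s(s+12) + 8.18·6.2 = s² + 12s + 50.72.
Matching s² + 2ζω_n s + ω_n²: ω_n = √50.72 = 7.122 rad/s and 2ζω_n = 12, so ζ = 12/(2·7.122) = 0.843.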